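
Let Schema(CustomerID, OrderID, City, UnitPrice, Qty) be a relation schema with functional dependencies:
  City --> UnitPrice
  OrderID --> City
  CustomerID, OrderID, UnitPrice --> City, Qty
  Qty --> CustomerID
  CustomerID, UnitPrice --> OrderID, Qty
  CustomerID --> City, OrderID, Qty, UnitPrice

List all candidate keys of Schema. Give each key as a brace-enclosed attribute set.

{CustomerID}⁺ = {City, CustomerID, OrderID, Qty, UnitPrice} — all of the relation — so {CustomerID} is a candidate key.
{Qty}⁺ = {City, CustomerID, OrderID, Qty, UnitPrice} — all of the relation — so {Qty} is a candidate key.
Any other superkey properly contains one of these, so there are no further candidate keys.

{CustomerID}, {Qty}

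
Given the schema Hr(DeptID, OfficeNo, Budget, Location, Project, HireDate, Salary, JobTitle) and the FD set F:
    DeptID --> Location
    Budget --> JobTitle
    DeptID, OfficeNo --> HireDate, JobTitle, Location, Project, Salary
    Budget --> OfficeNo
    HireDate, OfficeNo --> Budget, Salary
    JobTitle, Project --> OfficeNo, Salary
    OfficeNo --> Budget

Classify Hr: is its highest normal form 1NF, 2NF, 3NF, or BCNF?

1NF

Candidate keys: {Budget, DeptID}, {DeptID, JobTitle, Project}, {DeptID, OfficeNo}. Prime attributes: {Budget, DeptID, JobTitle, OfficeNo, Project}.
For DeptID --> Location we have {DeptID}⁺ = {DeptID, Location}; {DeptID} is not a superkey, so BCNF fails.
DeptID --> Location determines the non-prime attribute {Location} from a non-superkey — 3NF is violated.
The proper key subset {DeptID} of {Budget, DeptID} determines non-prime {Location}, so the relation is not even in 2NF.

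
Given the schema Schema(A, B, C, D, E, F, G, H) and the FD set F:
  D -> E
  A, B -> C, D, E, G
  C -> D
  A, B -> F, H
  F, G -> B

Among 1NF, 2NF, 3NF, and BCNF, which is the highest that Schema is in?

2NF

Candidate keys: {A, B}, {A, F, G}. Prime attributes: {A, B, F, G}.
D -> E: {D}⁺ = {D, E}, which is not all of the attributes, so the left side is not a superkey — BCNF is violated.
D -> E has non-prime {E} on the right and a non-superkey on the left, so 3NF fails.
No non-prime attribute depends on a proper subset of any candidate key, so 2NF holds.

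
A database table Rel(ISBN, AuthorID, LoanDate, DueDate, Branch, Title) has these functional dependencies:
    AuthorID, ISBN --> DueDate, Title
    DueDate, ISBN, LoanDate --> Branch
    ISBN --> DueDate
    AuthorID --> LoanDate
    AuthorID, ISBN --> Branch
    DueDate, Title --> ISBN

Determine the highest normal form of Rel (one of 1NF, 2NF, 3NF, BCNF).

1NF

Candidate keys: {AuthorID, DueDate, Title}, {AuthorID, ISBN}. Prime attributes: {AuthorID, DueDate, ISBN, Title}.
DueDate, ISBN, LoanDate --> Branch breaks BCNF: {DueDate, ISBN, LoanDate}⁺ = {Branch, DueDate, ISBN, LoanDate}, so {DueDate, ISBN, LoanDate} is not a superkey.
DueDate, ISBN, LoanDate --> Branch has non-prime {Branch} on the right and a non-superkey on the left, so 3NF fails.
Since {AuthorID} ⊂ {AuthorID, ISBN} and {AuthorID}⁺ ⊇ {LoanDate} with {LoanDate} non-prime, there is a partial dependency; 2NF fails.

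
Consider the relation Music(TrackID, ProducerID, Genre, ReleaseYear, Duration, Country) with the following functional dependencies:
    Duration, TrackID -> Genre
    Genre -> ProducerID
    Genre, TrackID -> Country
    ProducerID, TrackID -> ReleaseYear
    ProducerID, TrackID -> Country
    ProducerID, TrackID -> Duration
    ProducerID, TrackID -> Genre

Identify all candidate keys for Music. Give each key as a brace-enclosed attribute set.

{Duration, TrackID}, {Genre, TrackID}, {ProducerID, TrackID}

{TrackID} never appears on the right of any FD, so every key must include it.
Closure of {Duration, TrackID} is {Country, Duration, Genre, ProducerID, ReleaseYear, TrackID}, the whole schema; {Duration, TrackID} is a candidate key.
Closure of {Genre, TrackID} is {Country, Duration, Genre, ProducerID, ReleaseYear, TrackID}, the whole schema; {Genre, TrackID} is a candidate key.
Closure of {ProducerID, TrackID} is {Country, Duration, Genre, ProducerID, ReleaseYear, TrackID}, the whole schema; {ProducerID, TrackID} is a candidate key.
These are minimal and exhaustive — every other superkey contains one of them.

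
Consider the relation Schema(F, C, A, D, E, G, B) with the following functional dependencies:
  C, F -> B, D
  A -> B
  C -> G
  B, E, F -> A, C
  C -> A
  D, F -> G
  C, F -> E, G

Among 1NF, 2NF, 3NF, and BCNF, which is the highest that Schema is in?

Candidate keys: {A, E, F}, {B, E, F}, {C, F}. Prime attributes: {A, B, C, E, F}.
A -> B breaks BCNF: {A}⁺ = {A, B}, so {A} is not a superkey.
Because {G} is non-prime and the left side of C -> G is not a superkey, the relation is not in 3NF.
Since {C} ⊂ {C, F} and {C}⁺ ⊇ {G} with {G} non-prime, there is a partial dependency; 2NF fails.

1NF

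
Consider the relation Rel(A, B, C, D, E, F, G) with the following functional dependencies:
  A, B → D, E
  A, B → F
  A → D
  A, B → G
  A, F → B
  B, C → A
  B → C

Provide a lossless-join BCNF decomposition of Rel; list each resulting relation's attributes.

Candidate keys of the original relation: {A, F}, {B}.
In {A, B, C, D, E, F, G}, {A} is not a superkey ({A}⁺ restricted to this set is {A, D}), so split on A → D into {A, D} and {A, B, C, E, F, G}.
{A, D} is in BCNF.
{A, B, C, E, F, G} is in BCNF.

{A, B, C, E, F, G}; {A, D}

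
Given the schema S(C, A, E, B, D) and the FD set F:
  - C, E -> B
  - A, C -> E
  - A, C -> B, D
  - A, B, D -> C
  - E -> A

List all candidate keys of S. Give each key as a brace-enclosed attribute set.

{A, B, D}, {A, C}, {B, D, E}, {C, E}

{A, C} is a candidate key since {A, C}⁺ = {A, B, C, D, E} covers every attribute.
{C, E} is a candidate key since {C, E}⁺ = {A, B, C, D, E} covers every attribute.
{A, B, D} is a candidate key since {A, B, D}⁺ = {A, B, C, D, E} covers every attribute.
{B, D, E} is a candidate key since {B, D, E}⁺ = {A, B, C, D, E} covers every attribute.
These are minimal and exhaustive — every other superkey contains one of them.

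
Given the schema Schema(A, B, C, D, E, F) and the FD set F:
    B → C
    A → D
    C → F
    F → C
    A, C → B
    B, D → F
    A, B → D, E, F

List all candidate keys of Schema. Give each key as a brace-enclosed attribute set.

{A} never appears on the right of any FD, so every key must include it.
{A, B}⁺ = {A, B, C, D, E, F} — all of the relation — so {A, B} is a candidate key.
{A, C}⁺ = {A, B, C, D, E, F} — all of the relation — so {A, C} is a candidate key.
{A, F}⁺ = {A, B, C, D, E, F} — all of the relation — so {A, F} is a candidate key.
Any other superkey properly contains one of these, so there are no further candidate keys.

{A, B}, {A, C}, {A, F}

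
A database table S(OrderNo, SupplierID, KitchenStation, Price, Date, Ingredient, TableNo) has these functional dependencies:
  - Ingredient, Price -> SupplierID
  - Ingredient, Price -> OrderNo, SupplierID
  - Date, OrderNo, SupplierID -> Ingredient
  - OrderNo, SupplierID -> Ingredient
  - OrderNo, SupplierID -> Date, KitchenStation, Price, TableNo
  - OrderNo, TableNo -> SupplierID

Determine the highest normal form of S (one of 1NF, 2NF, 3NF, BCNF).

BCNF

Candidate keys: {Ingredient, Price}, {OrderNo, SupplierID}, {OrderNo, TableNo}. Prime attributes: {Ingredient, OrderNo, Price, SupplierID, TableNo}.
The left-hand side of every FD is a superkey, so BCNF is satisfied.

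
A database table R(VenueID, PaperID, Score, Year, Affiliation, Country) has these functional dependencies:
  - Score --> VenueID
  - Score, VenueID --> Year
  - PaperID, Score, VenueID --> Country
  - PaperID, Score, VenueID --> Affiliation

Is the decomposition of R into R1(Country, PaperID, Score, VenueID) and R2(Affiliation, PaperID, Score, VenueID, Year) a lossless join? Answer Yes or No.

Yes

The shared attributes are {PaperID, Score, VenueID} and {PaperID, Score, VenueID}⁺ = {Affiliation, Country, PaperID, Score, VenueID, Year}.
Since R1 ⊆ {Affiliation, Country, PaperID, Score, VenueID, Year}, the intersection is a superkey of R1; the decomposition is lossless.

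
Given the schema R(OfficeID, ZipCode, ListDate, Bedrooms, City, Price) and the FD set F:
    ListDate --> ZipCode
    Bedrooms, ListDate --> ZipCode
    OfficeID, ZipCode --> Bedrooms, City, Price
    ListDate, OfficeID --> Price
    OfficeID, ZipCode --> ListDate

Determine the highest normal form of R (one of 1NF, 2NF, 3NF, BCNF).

Candidate keys: {ListDate, OfficeID}, {OfficeID, ZipCode}. Prime attributes: {ListDate, OfficeID, ZipCode}.
ListDate --> ZipCode breaks BCNF: {ListDate}⁺ = {ListDate, ZipCode}, so {ListDate} is not a superkey.
But every attribute on its right side ({ZipCode}) is prime, and the same holds for every other non-superkey FD, so 3NF still holds.

3NF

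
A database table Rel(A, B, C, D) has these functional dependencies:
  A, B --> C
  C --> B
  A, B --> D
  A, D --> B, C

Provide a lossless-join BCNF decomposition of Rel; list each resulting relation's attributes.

{A, C, D}; {B, C}

Candidate keys of the original relation: {A, B}, {A, C}, {A, D}.
{A, B, C, D}: {C} determines {B, C} here but is not a superkey — split on C --> B, giving {B, C} and {A, C, D}.
{B, C} is in BCNF.
{A, C, D} is in BCNF.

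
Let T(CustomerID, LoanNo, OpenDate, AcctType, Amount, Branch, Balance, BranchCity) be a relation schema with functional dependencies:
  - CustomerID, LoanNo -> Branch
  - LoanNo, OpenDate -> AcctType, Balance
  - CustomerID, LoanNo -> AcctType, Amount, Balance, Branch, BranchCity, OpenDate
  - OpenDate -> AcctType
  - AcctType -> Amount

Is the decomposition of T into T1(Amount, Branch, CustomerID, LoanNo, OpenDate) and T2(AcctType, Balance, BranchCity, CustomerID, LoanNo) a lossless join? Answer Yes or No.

T1 ∩ T2 = {CustomerID, LoanNo}; its closure under F is {AcctType, Amount, Balance, Branch, BranchCity, CustomerID, LoanNo, OpenDate}.
T1 is contained in that closure, so T1 ∩ T2 -> T1 holds and the join is lossless.

Yes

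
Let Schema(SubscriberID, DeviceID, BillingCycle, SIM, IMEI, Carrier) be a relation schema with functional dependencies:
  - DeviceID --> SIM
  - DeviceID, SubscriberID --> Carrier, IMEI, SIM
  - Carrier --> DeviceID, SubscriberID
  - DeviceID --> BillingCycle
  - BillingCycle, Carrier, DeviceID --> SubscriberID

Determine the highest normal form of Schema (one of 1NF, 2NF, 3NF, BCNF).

Candidate keys: {Carrier}, {DeviceID, SubscriberID}. Prime attributes: {Carrier, DeviceID, SubscriberID}.
DeviceID --> SIM: {DeviceID}⁺ = {BillingCycle, DeviceID, SIM}, which is not all of the attributes, so the left side is not a superkey — BCNF is violated.
Because {SIM} is non-prime and the left side of DeviceID --> SIM is not a superkey, the relation is not in 3NF.
{DeviceID} is a proper subset of the key {DeviceID, SubscriberID}, and {DeviceID}⁺ contains the non-prime attributes {BillingCycle, SIM} — a partial dependency, so 2NF is violated.

1NF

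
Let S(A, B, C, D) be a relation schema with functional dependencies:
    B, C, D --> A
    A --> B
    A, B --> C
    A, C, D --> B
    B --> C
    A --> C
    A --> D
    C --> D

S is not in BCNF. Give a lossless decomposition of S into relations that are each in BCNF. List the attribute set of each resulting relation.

Candidate keys of the original relation: {A}, {B}.
Within {A, B, C, D}: {C}⁺ ∩ {A, B, C, D} = {C, D}, not the whole set, so C --> D violates BCNF; decompose into {C, D} and {A, B, C}.
{C, D} is in BCNF.
{A, B, C} is in BCNF.

{A, B, C}; {C, D}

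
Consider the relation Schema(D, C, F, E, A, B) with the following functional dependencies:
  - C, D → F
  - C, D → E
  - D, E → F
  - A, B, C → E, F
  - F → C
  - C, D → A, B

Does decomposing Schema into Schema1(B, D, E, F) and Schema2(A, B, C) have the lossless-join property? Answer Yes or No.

No

Schema1 ∩ Schema2 = {B}; its closure under F is {B}.
The closure covers neither Schema1 nor Schema2 entirely; the join is not lossless.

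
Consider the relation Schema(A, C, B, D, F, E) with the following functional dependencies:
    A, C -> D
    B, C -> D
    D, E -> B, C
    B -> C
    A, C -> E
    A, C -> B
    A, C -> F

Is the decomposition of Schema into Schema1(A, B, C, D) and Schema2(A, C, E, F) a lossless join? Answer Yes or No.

Schema1 ∩ Schema2 = {A, C}; its closure under F is {A, B, C, D, E, F}.
This includes all of Schema1, so the common attributes are a superkey of Schema1 — the join is lossless.

Yes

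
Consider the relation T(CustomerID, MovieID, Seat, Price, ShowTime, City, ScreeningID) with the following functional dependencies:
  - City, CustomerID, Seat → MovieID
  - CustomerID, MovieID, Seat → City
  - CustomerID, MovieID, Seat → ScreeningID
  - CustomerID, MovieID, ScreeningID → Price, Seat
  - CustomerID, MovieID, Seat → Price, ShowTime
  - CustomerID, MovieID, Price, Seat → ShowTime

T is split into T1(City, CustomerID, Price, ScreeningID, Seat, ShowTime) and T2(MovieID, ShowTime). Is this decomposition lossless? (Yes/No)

No

T1 ∩ T2 = {ShowTime}; its closure under F is {ShowTime}.
The closure covers neither T1 nor T2 entirely; the join is not lossless.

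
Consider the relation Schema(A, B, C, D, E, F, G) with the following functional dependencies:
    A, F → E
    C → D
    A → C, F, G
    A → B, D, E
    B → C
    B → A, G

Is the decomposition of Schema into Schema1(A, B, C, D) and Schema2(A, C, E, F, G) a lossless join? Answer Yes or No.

Yes

Common attributes: {A, C}; their closure is {A, B, C, D, E, F, G}.
Schema1 is contained in that closure, so Schema1 ∩ Schema2 → Schema1 holds and the join is lossless.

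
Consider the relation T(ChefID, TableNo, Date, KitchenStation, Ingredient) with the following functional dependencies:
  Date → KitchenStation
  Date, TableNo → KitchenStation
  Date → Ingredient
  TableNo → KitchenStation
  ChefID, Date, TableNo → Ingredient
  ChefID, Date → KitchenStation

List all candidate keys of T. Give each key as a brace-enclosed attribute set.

Attributes never on any right-hand side: {ChefID, Date, TableNo} — every candidate key must contain all of them.
Closure of {ChefID, Date, TableNo} is {ChefID, Date, Ingredient, KitchenStation, TableNo}, the whole schema; {ChefID, Date, TableNo} is a candidate key.
Every other attribute set either contains this one or has a smaller closure.

{ChefID, Date, TableNo}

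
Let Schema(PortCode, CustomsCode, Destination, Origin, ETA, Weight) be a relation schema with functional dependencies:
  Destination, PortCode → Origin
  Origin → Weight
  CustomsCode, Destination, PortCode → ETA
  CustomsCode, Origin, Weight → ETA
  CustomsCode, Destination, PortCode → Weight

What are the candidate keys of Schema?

{CustomsCode, Destination, PortCode}

No FD produces {CustomsCode, Destination, PortCode}, so they must be in every candidate key.
{CustomsCode, Destination, PortCode} is a candidate key since {CustomsCode, Destination, PortCode}⁺ = {CustomsCode, Destination, ETA, Origin, PortCode, Weight} covers every attribute.
No smaller or unrelated set reaches every attribute, so there are no other keys.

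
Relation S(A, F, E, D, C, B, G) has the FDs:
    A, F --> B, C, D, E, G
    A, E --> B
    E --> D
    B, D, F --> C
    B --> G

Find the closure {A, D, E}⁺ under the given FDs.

Start with {A, D, E}.
A, E --> B applies; add {B} → now {A, B, D, E}.
B --> G applies; add {G} → now {A, B, D, E, G}.
No further FD applies.

{A, B, D, E, G}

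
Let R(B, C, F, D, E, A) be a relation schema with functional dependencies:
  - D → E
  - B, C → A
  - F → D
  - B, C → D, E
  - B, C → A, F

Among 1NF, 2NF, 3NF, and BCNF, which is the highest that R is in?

Candidate key: {B, C}. Prime attributes: {B, C}.
D → E breaks BCNF: {D}⁺ = {D, E}, so {D} is not a superkey.
D → E has non-prime {E} on the right and a non-superkey on the left, so 3NF fails.
Checking every proper subset of each key, none determines a non-prime attribute — 2NF is satisfied.

2NF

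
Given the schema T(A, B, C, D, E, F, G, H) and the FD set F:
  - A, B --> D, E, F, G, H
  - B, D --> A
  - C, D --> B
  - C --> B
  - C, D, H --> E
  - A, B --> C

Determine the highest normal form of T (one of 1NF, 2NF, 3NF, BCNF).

Candidate keys: {A, B}, {A, C}, {B, D}, {C, D}. Prime attributes: {A, B, C, D}.
C --> B: {C}⁺ = {B, C}, which is not all of the attributes, so the left side is not a superkey — BCNF is violated.
Its right-hand attributes {B} are all prime, as are those of every other non-superkey FD — the relation is in 3NF.

3NF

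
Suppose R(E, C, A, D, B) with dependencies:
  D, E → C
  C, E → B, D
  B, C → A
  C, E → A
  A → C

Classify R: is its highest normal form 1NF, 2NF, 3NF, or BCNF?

Candidate keys: {A, E}, {C, E}, {D, E}. Prime attributes: {A, C, D, E}.
B, C → A breaks BCNF: {B, C}⁺ = {A, B, C}, so {B, C} is not a superkey.
Since {A} ⊆ prime attributes and every other non-superkey FD also has a prime right side, the schema is in 3NF.

3NF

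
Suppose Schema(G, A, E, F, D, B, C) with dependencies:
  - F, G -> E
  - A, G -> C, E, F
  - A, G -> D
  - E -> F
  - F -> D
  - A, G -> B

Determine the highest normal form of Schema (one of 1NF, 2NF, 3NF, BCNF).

2NF

Candidate key: {A, G}. Prime attributes: {A, G}.
F, G -> E breaks BCNF: {F, G}⁺ = {D, E, F, G}, so {F, G} is not a superkey.
Because {E} is non-prime and the left side of F, G -> E is not a superkey, the relation is not in 3NF.
Checking every proper subset of each key, none determines a non-prime attribute — 2NF is satisfied.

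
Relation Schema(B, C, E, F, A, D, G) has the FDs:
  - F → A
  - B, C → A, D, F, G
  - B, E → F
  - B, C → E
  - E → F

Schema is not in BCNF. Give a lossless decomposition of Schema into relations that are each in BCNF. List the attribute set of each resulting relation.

Candidate key of the original relation: {B, C}.
In {A, B, C, D, E, F, G}, {F} is not a superkey ({F}⁺ restricted to this set is {A, F}), so split on F → A into {A, F} and {B, C, D, E, F, G}.
{A, F} is in BCNF.
In {B, C, D, E, F, G}, {B, E} is not a superkey ({B, E}⁺ restricted to this set is {B, E, F}), so split on B, E → F into {B, E, F} and {B, C, D, E, G}.
In {B, E, F}, {E} is not a superkey ({E}⁺ restricted to this set is {E, F}), so split on E → F into {E, F} and {B, E}.
{E, F} is in BCNF.
{B, E} is in BCNF.
{B, C, D, E, G} is in BCNF.

{A, F}; {B, C, D, E, G}; {E, F}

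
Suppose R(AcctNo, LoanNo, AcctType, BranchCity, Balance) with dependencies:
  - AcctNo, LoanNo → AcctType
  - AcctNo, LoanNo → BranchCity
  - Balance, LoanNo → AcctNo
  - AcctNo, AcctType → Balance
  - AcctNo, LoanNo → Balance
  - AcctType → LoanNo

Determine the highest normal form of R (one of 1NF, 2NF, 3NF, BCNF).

3NF

Candidate keys: {AcctNo, AcctType}, {AcctNo, LoanNo}, {AcctType, Balance}, {Balance, LoanNo}. Prime attributes: {AcctNo, AcctType, Balance, LoanNo}.
For AcctType → LoanNo we have {AcctType}⁺ = {AcctType, LoanNo}; {AcctType} is not a superkey, so BCNF fails.
Its right-hand attributes {LoanNo} are all prime, as are those of every other non-superkey FD — the relation is in 3NF.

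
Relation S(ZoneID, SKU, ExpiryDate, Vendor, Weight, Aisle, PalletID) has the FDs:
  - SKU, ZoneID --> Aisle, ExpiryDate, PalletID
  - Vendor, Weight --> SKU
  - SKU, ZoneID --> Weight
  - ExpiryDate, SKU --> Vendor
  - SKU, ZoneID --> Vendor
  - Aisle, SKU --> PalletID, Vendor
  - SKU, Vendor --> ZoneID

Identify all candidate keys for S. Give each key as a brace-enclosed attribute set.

{Aisle, SKU}, {ExpiryDate, SKU}, {SKU, Vendor}, {SKU, ZoneID}, {Vendor, Weight}

Closure of {Aisle, SKU} is {Aisle, ExpiryDate, PalletID, SKU, Vendor, Weight, ZoneID}, the whole schema; {Aisle, SKU} is a candidate key.
Closure of {ExpiryDate, SKU} is {Aisle, ExpiryDate, PalletID, SKU, Vendor, Weight, ZoneID}, the whole schema; {ExpiryDate, SKU} is a candidate key.
Closure of {SKU, Vendor} is {Aisle, ExpiryDate, PalletID, SKU, Vendor, Weight, ZoneID}, the whole schema; {SKU, Vendor} is a candidate key.
Closure of {SKU, ZoneID} is {Aisle, ExpiryDate, PalletID, SKU, Vendor, Weight, ZoneID}, the whole schema; {SKU, ZoneID} is a candidate key.
Closure of {Vendor, Weight} is {Aisle, ExpiryDate, PalletID, SKU, Vendor, Weight, ZoneID}, the whole schema; {Vendor, Weight} is a candidate key.
Any other superkey properly contains one of these, so there are no further candidate keys.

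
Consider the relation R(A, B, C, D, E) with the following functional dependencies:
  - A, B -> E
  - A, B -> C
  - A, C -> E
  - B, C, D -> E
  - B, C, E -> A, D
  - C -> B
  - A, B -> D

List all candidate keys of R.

{A, B}, {A, C}, {C, D}, {C, E}

{A, B}⁺ = {A, B, C, D, E}, which is every attribute, so {A, B} is a candidate key.
{A, C}⁺ = {A, B, C, D, E}, which is every attribute, so {A, C} is a candidate key.
{C, D}⁺ = {A, B, C, D, E}, which is every attribute, so {C, D} is a candidate key.
{C, E}⁺ = {A, B, C, D, E}, which is every attribute, so {C, E} is a candidate key.
No proper subset of any of these is a key, and no other minimal superkey exists.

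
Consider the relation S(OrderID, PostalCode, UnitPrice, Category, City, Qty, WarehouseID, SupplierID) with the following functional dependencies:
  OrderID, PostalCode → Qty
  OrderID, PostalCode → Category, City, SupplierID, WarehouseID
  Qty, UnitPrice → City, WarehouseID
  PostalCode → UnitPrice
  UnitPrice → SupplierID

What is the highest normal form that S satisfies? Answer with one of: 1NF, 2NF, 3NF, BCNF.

1NF

Candidate key: {OrderID, PostalCode}. Prime attributes: {OrderID, PostalCode}.
Qty, UnitPrice → City, WarehouseID breaks BCNF: {Qty, UnitPrice}⁺ = {City, Qty, SupplierID, UnitPrice, WarehouseID}, so {Qty, UnitPrice} is not a superkey.
Because {City, WarehouseID} are non-prime and the left side of Qty, UnitPrice → City, WarehouseID is not a superkey, the relation is not in 3NF.
{PostalCode} is a proper subset of the key {OrderID, PostalCode}, and {PostalCode}⁺ contains the non-prime attributes {SupplierID, UnitPrice} — a partial dependency, so 2NF is violated.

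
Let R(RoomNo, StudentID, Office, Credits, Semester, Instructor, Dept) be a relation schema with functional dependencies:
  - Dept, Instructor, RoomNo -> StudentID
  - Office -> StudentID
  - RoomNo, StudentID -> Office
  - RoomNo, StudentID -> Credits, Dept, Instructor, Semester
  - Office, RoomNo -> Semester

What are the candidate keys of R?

No FD produces {RoomNo}, so it must be in every candidate key.
{Office, RoomNo}⁺ = {Credits, Dept, Instructor, Office, RoomNo, Semester, StudentID} — all of the relation — so {Office, RoomNo} is a candidate key.
{RoomNo, StudentID}⁺ = {Credits, Dept, Instructor, Office, RoomNo, Semester, StudentID} — all of the relation — so {RoomNo, StudentID} is a candidate key.
{Dept, Instructor, RoomNo}⁺ = {Credits, Dept, Instructor, Office, RoomNo, Semester, StudentID} — all of the relation — so {Dept, Instructor, RoomNo} is a candidate key.
These are minimal and exhaustive — every other superkey contains one of them.

{Dept, Instructor, RoomNo}, {Office, RoomNo}, {RoomNo, StudentID}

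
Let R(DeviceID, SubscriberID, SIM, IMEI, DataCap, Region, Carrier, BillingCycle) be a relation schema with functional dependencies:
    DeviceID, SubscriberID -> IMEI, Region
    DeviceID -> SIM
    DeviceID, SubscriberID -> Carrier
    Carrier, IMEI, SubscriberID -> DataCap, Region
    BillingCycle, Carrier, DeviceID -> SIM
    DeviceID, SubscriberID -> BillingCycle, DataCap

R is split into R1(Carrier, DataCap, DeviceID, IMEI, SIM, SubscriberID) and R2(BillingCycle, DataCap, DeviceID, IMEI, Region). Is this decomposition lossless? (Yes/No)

No

Common attributes: {DataCap, DeviceID, IMEI}; their closure is {DataCap, DeviceID, IMEI, SIM}.
R1 ⊄ {DataCap, DeviceID, IMEI, SIM} and R2 ⊄ {DataCap, DeviceID, IMEI, SIM}, so the split is lossy.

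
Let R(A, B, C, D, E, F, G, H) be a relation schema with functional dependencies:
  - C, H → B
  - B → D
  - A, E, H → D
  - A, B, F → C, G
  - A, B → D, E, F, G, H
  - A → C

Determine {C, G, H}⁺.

Start with {C, G, H}.
C, H → B applies; add {B} → now {B, C, G, H}.
B → D applies; add {D} → now {B, C, D, G, H}.
No further FD applies.

{B, C, D, G, H}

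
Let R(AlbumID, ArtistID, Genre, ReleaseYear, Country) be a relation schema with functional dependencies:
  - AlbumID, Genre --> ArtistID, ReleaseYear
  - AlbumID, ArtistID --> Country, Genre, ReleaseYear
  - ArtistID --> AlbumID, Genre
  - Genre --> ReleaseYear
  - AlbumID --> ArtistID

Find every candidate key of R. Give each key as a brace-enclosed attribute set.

{AlbumID}⁺ = {AlbumID, ArtistID, Country, Genre, ReleaseYear} — all of the relation — so {AlbumID} is a candidate key.
{ArtistID}⁺ = {AlbumID, ArtistID, Country, Genre, ReleaseYear} — all of the relation — so {ArtistID} is a candidate key.
No proper subset of any of these is a key, and no other minimal superkey exists.

{AlbumID}, {ArtistID}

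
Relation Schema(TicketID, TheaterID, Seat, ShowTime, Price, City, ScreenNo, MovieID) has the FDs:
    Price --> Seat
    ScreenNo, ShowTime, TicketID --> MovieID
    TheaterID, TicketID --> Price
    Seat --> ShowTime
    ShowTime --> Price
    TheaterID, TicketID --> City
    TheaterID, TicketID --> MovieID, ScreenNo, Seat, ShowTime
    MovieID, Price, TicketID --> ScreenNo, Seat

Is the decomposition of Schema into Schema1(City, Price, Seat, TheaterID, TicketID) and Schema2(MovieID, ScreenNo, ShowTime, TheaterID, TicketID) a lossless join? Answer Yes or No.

Schema1 ∩ Schema2 = {TheaterID, TicketID}; its closure under F is {City, MovieID, Price, ScreenNo, Seat, ShowTime, TheaterID, TicketID}.
This includes all of Schema1, so the common attributes are a superkey of Schema1 — the join is lossless.

Yes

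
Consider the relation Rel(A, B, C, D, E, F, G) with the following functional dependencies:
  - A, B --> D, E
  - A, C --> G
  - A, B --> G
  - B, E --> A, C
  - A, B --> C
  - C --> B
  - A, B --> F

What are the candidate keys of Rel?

{A, B}, {A, C}, {B, E}, {C, E}

{A, B}⁺ = {A, B, C, D, E, F, G}, which is every attribute, so {A, B} is a candidate key.
{A, C}⁺ = {A, B, C, D, E, F, G}, which is every attribute, so {A, C} is a candidate key.
{B, E}⁺ = {A, B, C, D, E, F, G}, which is every attribute, so {B, E} is a candidate key.
{C, E}⁺ = {A, B, C, D, E, F, G}, which is every attribute, so {C, E} is a candidate key.
Any other superkey properly contains one of these, so there are no further candidate keys.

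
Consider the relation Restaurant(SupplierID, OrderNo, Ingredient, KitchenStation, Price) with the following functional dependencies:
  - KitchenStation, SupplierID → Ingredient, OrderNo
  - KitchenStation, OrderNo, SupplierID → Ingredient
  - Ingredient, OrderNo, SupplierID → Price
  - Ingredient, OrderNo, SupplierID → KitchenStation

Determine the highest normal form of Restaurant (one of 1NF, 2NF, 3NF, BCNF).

Candidate keys: {Ingredient, OrderNo, SupplierID}, {KitchenStation, SupplierID}. Prime attributes: {Ingredient, KitchenStation, OrderNo, SupplierID}.
Each dependency's left side is a superkey — BCNF holds.

BCNF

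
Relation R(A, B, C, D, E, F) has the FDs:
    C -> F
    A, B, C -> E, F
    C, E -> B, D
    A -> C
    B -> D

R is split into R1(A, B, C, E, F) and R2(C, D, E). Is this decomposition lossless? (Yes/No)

Yes

R1 ∩ R2 = {C, E}; its closure under F is {B, C, D, E, F}.
Since R2 ⊆ {B, C, D, E, F}, the intersection is a superkey of R2; the decomposition is lossless.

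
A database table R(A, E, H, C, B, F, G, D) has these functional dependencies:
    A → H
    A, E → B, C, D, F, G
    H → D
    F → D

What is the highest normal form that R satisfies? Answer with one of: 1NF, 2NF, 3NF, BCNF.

1NF

Candidate key: {A, E}. Prime attributes: {A, E}.
A → H: {A}⁺ = {A, D, H}, which is not all of the attributes, so the left side is not a superkey — BCNF is violated.
A → H has non-prime {H} on the right and a non-superkey on the left, so 3NF fails.
{A} is a proper subset of the key {A, E}, and {A}⁺ contains the non-prime attributes {D, H} — a partial dependency, so 2NF is violated.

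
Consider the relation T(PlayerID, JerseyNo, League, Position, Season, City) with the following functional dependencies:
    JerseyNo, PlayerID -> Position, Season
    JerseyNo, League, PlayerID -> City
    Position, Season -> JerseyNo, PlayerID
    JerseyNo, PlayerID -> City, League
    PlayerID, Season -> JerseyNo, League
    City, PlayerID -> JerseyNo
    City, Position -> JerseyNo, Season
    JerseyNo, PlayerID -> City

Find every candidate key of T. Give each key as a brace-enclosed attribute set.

{City, PlayerID}⁺ = {City, JerseyNo, League, PlayerID, Position, Season}, which is every attribute, so {City, PlayerID} is a candidate key.
{City, Position}⁺ = {City, JerseyNo, League, PlayerID, Position, Season}, which is every attribute, so {City, Position} is a candidate key.
{JerseyNo, PlayerID}⁺ = {City, JerseyNo, League, PlayerID, Position, Season}, which is every attribute, so {JerseyNo, PlayerID} is a candidate key.
{PlayerID, Season}⁺ = {City, JerseyNo, League, PlayerID, Position, Season}, which is every attribute, so {PlayerID, Season} is a candidate key.
{Position, Season}⁺ = {City, JerseyNo, League, PlayerID, Position, Season}, which is every attribute, so {Position, Season} is a candidate key.
No proper subset of any of these is a key, and no other minimal superkey exists.

{City, PlayerID}, {City, Position}, {JerseyNo, PlayerID}, {PlayerID, Season}, {Position, Season}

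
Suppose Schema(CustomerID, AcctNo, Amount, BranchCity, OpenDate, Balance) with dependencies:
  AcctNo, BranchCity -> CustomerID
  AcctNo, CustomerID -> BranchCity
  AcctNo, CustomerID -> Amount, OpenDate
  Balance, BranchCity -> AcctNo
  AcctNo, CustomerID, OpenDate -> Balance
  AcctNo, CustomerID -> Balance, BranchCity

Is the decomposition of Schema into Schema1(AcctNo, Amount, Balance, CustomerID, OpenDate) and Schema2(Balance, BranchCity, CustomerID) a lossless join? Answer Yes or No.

No

Schema1 ∩ Schema2 = {Balance, CustomerID}; its closure under F is {Balance, CustomerID}.
Schema1 ⊄ {Balance, CustomerID} and Schema2 ⊄ {Balance, CustomerID}, so the split is lossy.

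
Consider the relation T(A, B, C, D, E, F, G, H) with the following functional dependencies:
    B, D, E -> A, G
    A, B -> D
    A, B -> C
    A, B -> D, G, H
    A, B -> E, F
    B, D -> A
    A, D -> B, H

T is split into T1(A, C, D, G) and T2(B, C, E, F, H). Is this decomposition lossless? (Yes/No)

No

The shared attributes are {C} and {C}⁺ = {C}.
T1 ⊄ {C} and T2 ⊄ {C}, so the split is lossy.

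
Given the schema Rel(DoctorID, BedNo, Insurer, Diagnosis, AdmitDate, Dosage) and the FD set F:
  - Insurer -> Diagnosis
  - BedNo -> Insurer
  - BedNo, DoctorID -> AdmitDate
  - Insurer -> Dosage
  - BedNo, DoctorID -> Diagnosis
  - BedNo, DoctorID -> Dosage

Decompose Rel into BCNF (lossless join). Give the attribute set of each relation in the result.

{AdmitDate, BedNo, DoctorID}; {BedNo, Insurer}; {Diagnosis, Dosage, Insurer}

Candidate key of the original relation: {BedNo, DoctorID}.
{AdmitDate, BedNo, Diagnosis, DoctorID, Dosage, Insurer}: {Insurer} determines {Diagnosis, Dosage, Insurer} here but is not a superkey — split on Insurer -> Diagnosis, Dosage, giving {Diagnosis, Dosage, Insurer} and {AdmitDate, BedNo, DoctorID, Insurer}.
{Diagnosis, Dosage, Insurer}: every determinant is a superkey — BCNF.
{AdmitDate, BedNo, DoctorID, Insurer}: {BedNo} determines {BedNo, Insurer} here but is not a superkey — split on BedNo -> Insurer, giving {BedNo, Insurer} and {AdmitDate, BedNo, DoctorID}.
{BedNo, Insurer}: every determinant is a superkey — BCNF.
{AdmitDate, BedNo, DoctorID}: every determinant is a superkey — BCNF.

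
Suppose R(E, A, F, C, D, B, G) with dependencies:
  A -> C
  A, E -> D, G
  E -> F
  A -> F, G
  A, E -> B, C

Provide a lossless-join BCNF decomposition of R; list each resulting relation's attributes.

Candidate key of the original relation: {A, E}.
In {A, B, C, D, E, F, G}, {A} is not a superkey ({A}⁺ restricted to this set is {A, C, F, G}), so split on A -> C, F, G into {A, C, F, G} and {A, B, D, E}.
{A, C, F, G} has no BCNF violation.
{A, B, D, E} has no BCNF violation.

{A, B, D, E}; {A, C, F, G}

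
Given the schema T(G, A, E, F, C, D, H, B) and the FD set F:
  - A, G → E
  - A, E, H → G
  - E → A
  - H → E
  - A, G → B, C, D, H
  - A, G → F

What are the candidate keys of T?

{H}⁺ = {A, B, C, D, E, F, G, H} — all of the relation — so {H} is a candidate key.
{A, G}⁺ = {A, B, C, D, E, F, G, H} — all of the relation — so {A, G} is a candidate key.
{E, G}⁺ = {A, B, C, D, E, F, G, H} — all of the relation — so {E, G} is a candidate key.
No proper subset of any of these is a key, and no other minimal superkey exists.

{A, G}, {E, G}, {H}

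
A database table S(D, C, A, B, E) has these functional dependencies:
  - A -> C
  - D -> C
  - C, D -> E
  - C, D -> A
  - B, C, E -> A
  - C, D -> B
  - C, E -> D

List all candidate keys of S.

{A, E}, {C, E}, {D}

{D}⁺ = {A, B, C, D, E} — all of the relation — so {D} is a candidate key.
{A, E}⁺ = {A, B, C, D, E} — all of the relation — so {A, E} is a candidate key.
{C, E}⁺ = {A, B, C, D, E} — all of the relation — so {C, E} is a candidate key.
These are minimal and exhaustive — every other superkey contains one of them.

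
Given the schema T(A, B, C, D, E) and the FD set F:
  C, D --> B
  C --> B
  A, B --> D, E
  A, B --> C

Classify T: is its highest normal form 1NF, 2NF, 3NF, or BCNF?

Candidate keys: {A, B}, {A, C}. Prime attributes: {A, B, C}.
C, D --> B breaks BCNF: {C, D}⁺ = {B, C, D}, so {C, D} is not a superkey.
Its right-hand attributes {B} are all prime, as are those of every other non-superkey FD — the relation is in 3NF.

3NF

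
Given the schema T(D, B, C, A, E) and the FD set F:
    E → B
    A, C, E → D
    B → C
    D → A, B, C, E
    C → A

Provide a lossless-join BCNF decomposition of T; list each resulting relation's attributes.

Candidate keys of the original relation: {D}, {E}.
In {A, B, C, D, E}, {B} is not a superkey ({B}⁺ restricted to this set is {A, B, C}), so split on B → A, C into {A, B, C} and {B, D, E}.
In {A, B, C}, {C} is not a superkey ({C}⁺ restricted to this set is {A, C}), so split on C → A into {A, C} and {B, C}.
{A, C} is in BCNF.
{B, C} is in BCNF.
{B, D, E} is in BCNF.

{A, C}; {B, C}; {B, D, E}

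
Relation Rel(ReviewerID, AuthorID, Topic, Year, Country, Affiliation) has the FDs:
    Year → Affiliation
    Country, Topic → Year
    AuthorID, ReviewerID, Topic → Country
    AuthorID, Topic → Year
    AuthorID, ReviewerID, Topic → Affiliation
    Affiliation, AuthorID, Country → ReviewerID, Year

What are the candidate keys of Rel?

{AuthorID, Country, Topic}, {AuthorID, ReviewerID, Topic}

No FD produces {AuthorID, Topic}, so they must be in every candidate key.
{AuthorID, Country, Topic}⁺ = {Affiliation, AuthorID, Country, ReviewerID, Topic, Year} — all of the relation — so {AuthorID, Country, Topic} is a candidate key.
{AuthorID, ReviewerID, Topic}⁺ = {Affiliation, AuthorID, Country, ReviewerID, Topic, Year} — all of the relation — so {AuthorID, ReviewerID, Topic} is a candidate key.
No proper subset of any of these is a key, and no other minimal superkey exists.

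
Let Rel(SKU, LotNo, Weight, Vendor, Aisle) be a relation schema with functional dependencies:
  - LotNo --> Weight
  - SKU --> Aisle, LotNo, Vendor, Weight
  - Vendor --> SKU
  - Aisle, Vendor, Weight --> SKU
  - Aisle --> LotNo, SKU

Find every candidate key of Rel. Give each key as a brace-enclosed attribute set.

Closure of {Aisle} is {Aisle, LotNo, SKU, Vendor, Weight}, the whole schema; {Aisle} is a candidate key.
Closure of {SKU} is {Aisle, LotNo, SKU, Vendor, Weight}, the whole schema; {SKU} is a candidate key.
Closure of {Vendor} is {Aisle, LotNo, SKU, Vendor, Weight}, the whole schema; {Vendor} is a candidate key.
No proper subset of any of these is a key, and no other minimal superkey exists.

{Aisle}, {SKU}, {Vendor}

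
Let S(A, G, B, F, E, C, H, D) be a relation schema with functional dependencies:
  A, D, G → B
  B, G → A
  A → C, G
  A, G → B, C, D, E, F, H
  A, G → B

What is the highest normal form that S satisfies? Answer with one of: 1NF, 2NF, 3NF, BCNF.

BCNF

Candidate keys: {A}, {B, G}. Prime attributes: {A, B, G}.
Every FD has a superkey on the left, so the relation is in BCNF.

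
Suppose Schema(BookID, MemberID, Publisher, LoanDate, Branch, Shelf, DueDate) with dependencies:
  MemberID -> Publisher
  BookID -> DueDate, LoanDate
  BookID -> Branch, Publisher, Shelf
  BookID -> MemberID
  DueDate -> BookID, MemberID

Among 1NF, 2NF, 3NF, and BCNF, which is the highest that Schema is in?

2NF

Candidate keys: {BookID}, {DueDate}. Prime attributes: {BookID, DueDate}.
For MemberID -> Publisher we have {MemberID}⁺ = {MemberID, Publisher}; {MemberID} is not a superkey, so BCNF fails.
Because {Publisher} is non-prime and the left side of MemberID -> Publisher is not a superkey, the relation is not in 3NF.
With only single-attribute keys there can be no partial dependency, so 2NF holds.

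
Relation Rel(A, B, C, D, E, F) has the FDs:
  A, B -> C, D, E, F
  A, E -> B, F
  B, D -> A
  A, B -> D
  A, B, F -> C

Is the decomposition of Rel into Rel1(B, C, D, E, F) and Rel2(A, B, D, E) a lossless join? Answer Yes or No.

Yes

Rel1 ∩ Rel2 = {B, D, E}; its closure under F is {A, B, C, D, E, F}.
This includes all of Rel1, so the common attributes are a superkey of Rel1 — the join is lossless.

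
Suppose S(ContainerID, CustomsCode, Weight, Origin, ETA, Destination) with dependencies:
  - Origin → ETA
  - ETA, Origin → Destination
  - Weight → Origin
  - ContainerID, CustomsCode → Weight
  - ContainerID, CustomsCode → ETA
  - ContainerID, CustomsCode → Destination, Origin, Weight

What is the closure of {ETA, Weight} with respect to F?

{Destination, ETA, Origin, Weight}

Start with {ETA, Weight}.
Weight → Origin applies; add {Origin} → now {ETA, Origin, Weight}.
ETA, Origin → Destination applies; add {Destination} → now {Destination, ETA, Origin, Weight}.
No further FD applies.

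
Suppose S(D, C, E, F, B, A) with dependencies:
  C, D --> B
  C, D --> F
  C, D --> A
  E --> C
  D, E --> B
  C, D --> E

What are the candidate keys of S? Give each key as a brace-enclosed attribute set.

No FD produces {D}, so it must be in every candidate key.
{C, D} is a candidate key since {C, D}⁺ = {A, B, C, D, E, F} covers every attribute.
{D, E} is a candidate key since {D, E}⁺ = {A, B, C, D, E, F} covers every attribute.
These are minimal and exhaustive — every other superkey contains one of them.

{C, D}, {D, E}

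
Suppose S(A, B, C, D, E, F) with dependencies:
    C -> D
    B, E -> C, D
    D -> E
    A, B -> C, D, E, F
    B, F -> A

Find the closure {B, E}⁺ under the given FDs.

Start with {B, E}.
B, E -> C, D applies; add {C, D} → now {B, C, D, E}.
No further FD applies.

{B, C, D, E}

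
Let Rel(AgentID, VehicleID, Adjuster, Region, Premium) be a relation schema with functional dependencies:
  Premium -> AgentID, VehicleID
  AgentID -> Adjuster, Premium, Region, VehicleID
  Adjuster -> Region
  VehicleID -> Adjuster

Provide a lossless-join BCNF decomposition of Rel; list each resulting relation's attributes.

{Adjuster, Region}; {Adjuster, VehicleID}; {AgentID, Premium, VehicleID}

Candidate keys of the original relation: {AgentID}, {Premium}.
{Adjuster, AgentID, Premium, Region, VehicleID}: {Adjuster} determines {Adjuster, Region} here but is not a superkey — split on Adjuster -> Region, giving {Adjuster, Region} and {Adjuster, AgentID, Premium, VehicleID}.
{Adjuster, Region} is in BCNF.
{Adjuster, AgentID, Premium, VehicleID}: {VehicleID} determines {Adjuster, VehicleID} here but is not a superkey — split on VehicleID -> Adjuster, giving {Adjuster, VehicleID} and {AgentID, Premium, VehicleID}.
{Adjuster, VehicleID} is in BCNF.
{AgentID, Premium, VehicleID} is in BCNF.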